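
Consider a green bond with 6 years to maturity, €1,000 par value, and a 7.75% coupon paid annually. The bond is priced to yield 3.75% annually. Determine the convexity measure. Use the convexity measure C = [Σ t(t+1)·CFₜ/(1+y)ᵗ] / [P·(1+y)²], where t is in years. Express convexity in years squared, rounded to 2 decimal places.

With y = 0.0375:
  t   CF        PV=CF/(1+0.0375)^t    t·PV        t(t+1)·PV
  1        77.50        74.6988        74.6988         149.3976
  2        77.50        71.9988       143.9977         431.9930
  3        77.50        69.3965       208.1894         832.7577
  4        77.50        66.8882       267.5527       1,337.7633
  5        77.50        64.4705       322.3526       1,934.1156
  6     1,077.50       863.9501     5,183.7004      36,285.9031
  Σ                  1,211.4029     6,200.4916      40,971.9303
P = 1,211.4029.
Convexity = Σ t(t+1)·PV / [P·(1+y)²] = 40,971.9303 / (1,211.4029 × 1.076406) = 31.42112.

31.42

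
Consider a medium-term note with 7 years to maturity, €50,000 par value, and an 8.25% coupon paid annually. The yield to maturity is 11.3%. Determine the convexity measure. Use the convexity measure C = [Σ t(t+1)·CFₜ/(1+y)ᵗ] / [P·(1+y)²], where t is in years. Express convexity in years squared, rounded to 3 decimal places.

With y = 0.113:
  t   CF        PV=CF/(1+0.113)^t    t·PV        t(t+1)·PV
  1     4,125.00     3,706.1995     3,706.1995       7,412.3989
  2     4,125.00     3,329.9187     6,659.8373      19,979.5119
  3     4,125.00     2,991.8407     8,975.5220      35,902.0879
  4     4,125.00     2,688.0868    10,752.3474      53,761.7369
  5     4,125.00     2,415.1724    12,075.8618      72,455.1710
  6     4,125.00     2,169.9662    13,019.7971      91,138.5799
  7    54,125.00    25,581.8389   179,072.8720   1,432,582.9763
  Σ                 42,883.0230   234,262.4371   1,713,232.4629
P = 42,883.0230.
Convexity = Σ t(t+1)·PV / [P·(1+y)²] = 1,713,232.4629 / (42,883.0230 × 1.238769) = 32.25081.

32.251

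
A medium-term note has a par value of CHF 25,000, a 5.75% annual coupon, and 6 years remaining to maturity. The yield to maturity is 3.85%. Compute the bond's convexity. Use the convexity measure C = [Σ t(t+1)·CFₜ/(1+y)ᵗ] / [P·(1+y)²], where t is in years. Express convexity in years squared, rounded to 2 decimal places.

With y = 0.0385:
  t   CF        PV=CF/(1+0.0385)^t    t·PV        t(t+1)·PV
  1     1,437.50     1,384.2080     1,384.2080       2,768.4160
  2     1,437.50     1,332.8917     2,665.7833       7,997.3500
  3     1,437.50     1,283.4778     3,850.4333      15,401.7332
  4     1,437.50     1,235.8958     4,943.5831      24,717.9156
  5     1,437.50     1,190.0778     5,950.3889      35,702.3336
  6    26,437.50    21,075.6695   126,454.0170     885,178.1189
  Σ                 27,502.2205   145,248.4137     971,765.8674
P = 27,502.2205.
Convexity = Σ t(t+1)·PV / [P·(1+y)²] = 971,765.8674 / (27,502.2205 × 1.078482) = 32.76279.

32.76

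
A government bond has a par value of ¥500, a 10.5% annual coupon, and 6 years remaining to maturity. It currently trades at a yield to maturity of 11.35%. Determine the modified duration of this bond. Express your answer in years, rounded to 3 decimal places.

Periodic yield y = 0.1135. First find Macaulay duration:
  t   CF        PV=CF/(1+0.1135)^t    t·PV
  1        52.50        47.1486        47.1486
  2        52.50        42.3427        84.6855
  3        52.50        38.0267       114.0801
  4        52.50        34.1506       136.6024
  5        52.50        30.6696       153.3480
  6       552.50       289.8618     1,739.1707
  Σ                    482.2001     2,275.0353
P = 482.2001; Macaulay duration = 2,275.0353 / 482.2001 = 4.71803 years.
Modified duration = D_Mac / (1 + y) = 4.71803 / 1.1135 = 4.23712 years.

4.237 years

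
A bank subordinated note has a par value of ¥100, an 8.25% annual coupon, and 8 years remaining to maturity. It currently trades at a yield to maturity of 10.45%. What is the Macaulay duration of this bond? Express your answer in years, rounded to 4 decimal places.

Periodic yield y = 0.1045. Discount each cash flow and weight by its year:
  t   CF        PV=CF/(1+0.1045)^t    t·PV
  1         8.25         7.4694         7.4694
  2         8.25         6.7627        13.5255
  3         8.25         6.1229        18.3687
  4         8.25         5.5436        22.1744
  5         8.25         5.0191        25.0955
  6         8.25         4.5442        27.2653
  7         8.25         4.1143        28.8000
  8       108.25        48.8767       391.0138
  Σ                     88.4530       533.7126
Price P = Σ PV = 88.4530.
Macaulay duration = Σ(t·PV) / P = 533.7126 / 88.4530 = 6.03386 years.

6.0339 years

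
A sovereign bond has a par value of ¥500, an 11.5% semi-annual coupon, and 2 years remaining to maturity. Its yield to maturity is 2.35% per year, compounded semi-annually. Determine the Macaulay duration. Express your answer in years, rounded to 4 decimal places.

Periodic yield y = 0.01175. Discount each cash flow and weight by its period:
  t   CF        PV=CF/(1+0.01175)^t    t·PV
  1        28.75        28.4161        28.4161
  2        28.75        28.0861        56.1722
  3        28.75        27.7599        83.2798
  4       528.75       504.6119     2,018.4478
  Σ                    588.8741     2,186.3159
Price P = Σ PV = 588.8741.
Macaulay duration = Σ(t·PV) / P = 2,186.3159 / 588.8741 = 3.71271 half-year periods.
In years: 3.71271 / 2 = 1.85635 years.

1.8564 years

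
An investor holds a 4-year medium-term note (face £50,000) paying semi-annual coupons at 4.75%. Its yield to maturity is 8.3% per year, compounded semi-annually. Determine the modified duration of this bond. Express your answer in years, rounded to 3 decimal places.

3.519 years

Periodic yield y = 0.0415. First find Macaulay duration:
  t   CF        PV=CF/(1+0.0415)^t    t·PV
  1     1,187.50     1,140.1824     1,140.1824
  2     1,187.50     1,094.7503     2,189.5006
  3     1,187.50     1,051.1285     3,153.3854
  4     1,187.50     1,009.2448     4,036.9792
  5     1,187.50       969.0301     4,845.1503
  6     1,187.50       930.4177     5,582.5063
  7     1,187.50       893.3439     6,253.4076
  8    51,187.50    36,973.4286   295,787.4285
  Σ                 44,061.5263   322,988.5404
P = 44,061.5263; Macaulay duration = 322,988.5404 / 44,061.5263 = 7.33040 half-year periods = 3.66520 years.
Modified duration = D_Mac / (1 + y) = 3.66520 / 1.0415 = 3.51915 years.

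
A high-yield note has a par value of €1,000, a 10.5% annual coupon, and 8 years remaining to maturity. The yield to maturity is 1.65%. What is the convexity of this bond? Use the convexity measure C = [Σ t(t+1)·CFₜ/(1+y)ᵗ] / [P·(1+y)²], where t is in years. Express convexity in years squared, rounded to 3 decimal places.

With y = 0.0165:
  t   CF        PV=CF/(1+0.0165)^t    t·PV        t(t+1)·PV
  1       105.00       103.2956       103.2956         206.5912
  2       105.00       101.6189       203.2378         609.7135
  3       105.00        99.9694       299.9082       1,199.6330
  4       105.00        98.3467       393.3868       1,966.9339
  5       105.00        96.7503       483.7516       2,902.5094
  6       105.00        95.1798       571.0791       3,997.5536
  7       105.00        93.6349       655.4441       5,243.5528
  8     1,105.00       969.4004     7,755.2036      69,796.8320
  Σ                  1,658.1961    10,465.3068      85,923.3193
P = 1,658.1961.
Convexity = Σ t(t+1)·PV / [P·(1+y)²] = 85,923.3193 / (1,658.1961 × 1.033272) = 50.14878.

50.149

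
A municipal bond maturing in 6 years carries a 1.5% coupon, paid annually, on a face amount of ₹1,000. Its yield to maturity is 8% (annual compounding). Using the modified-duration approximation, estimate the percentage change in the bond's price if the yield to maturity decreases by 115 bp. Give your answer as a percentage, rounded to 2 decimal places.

+6.10%

Periodic yield y = 0.08. Modified duration first:
  t   CF        PV=CF/(1+0.08)^t    t·PV
  1        15.00        13.8889        13.8889
  2        15.00        12.8601        25.7202
  3        15.00        11.9075        35.7225
  4        15.00        11.0254        44.1018
  5        15.00        10.2087        51.0437
  6     1,015.00       639.6222     3,837.7330
  Σ                    699.5128     4,008.2101
P = 699.5128; D_Mac = 5.73000 yrs; D_mod = 5.73000/(1+0.08) = 5.30556 yrs.
ΔP/P ≈ -D_mod · Δy = -5.30556 × (-0.0115) = +0.061014 = +6.1014%.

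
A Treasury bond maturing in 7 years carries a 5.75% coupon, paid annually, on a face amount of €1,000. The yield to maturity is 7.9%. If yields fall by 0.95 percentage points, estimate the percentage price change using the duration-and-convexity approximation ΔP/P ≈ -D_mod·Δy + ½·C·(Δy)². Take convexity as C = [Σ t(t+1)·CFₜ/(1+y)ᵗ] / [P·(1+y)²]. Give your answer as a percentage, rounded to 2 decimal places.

With y = 0.079:
  t   CF        PV=CF/(1+0.079)^t    t·PV        t(t+1)·PV
  1        57.50        53.2901        53.2901         106.5802
  2        57.50        49.3884        98.7768         296.3304
  3        57.50        45.7724       137.3171         549.2686
  4        57.50        42.4211       169.6845         848.4223
  5        57.50        39.3152       196.5761       1,179.4564
  6        57.50        36.4367       218.6203       1,530.3419
  7     1,057.50       621.0553     4,347.3870      34,779.0961
  Σ                    887.6792     5,221.6518      39,289.4957
P = 887.6792; D_Mac = 5.88236 yrs; D_mod = 5.45168 yrs; C = 38.01697.
Duration effect: -5.45168 × (-0.0095) = +0.051791
Convexity effect: 0.5 × 38.01697 × (-0.0095)² = +0.0017155
ΔP/P ≈ +0.051791 + 0.0017155 = +0.053506 = +5.3506%.

+5.35%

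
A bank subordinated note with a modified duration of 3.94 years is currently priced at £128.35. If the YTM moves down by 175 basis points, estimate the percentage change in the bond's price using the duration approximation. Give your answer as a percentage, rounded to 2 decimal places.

Duration approximation: ΔP/P ≈ -D_mod · Δy = -3.94 × (-0.0175) = +0.068950.
As a percentage: +6.8950%.

+6.90%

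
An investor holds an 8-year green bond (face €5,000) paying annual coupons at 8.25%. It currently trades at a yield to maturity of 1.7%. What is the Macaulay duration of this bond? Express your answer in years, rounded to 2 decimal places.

6.52 years

Periodic yield y = 0.017. Discount each cash flow and weight by its year:
  t   CF        PV=CF/(1+0.017)^t    t·PV
  1       412.50       405.6047       405.6047
  2       412.50       398.8247       797.6494
  3       412.50       392.1580     1,176.4740
  4       412.50       385.6028     1,542.4111
  5       412.50       379.1571     1,895.7855
  6       412.50       372.8192     2,236.9150
  7       412.50       366.5872     2,566.1103
  8     5,412.50     4,729.6640    37,837.3117
  Σ                  7,430.4176    48,458.2618
Price P = Σ PV = 7,430.4176.
Macaulay duration = Σ(t·PV) / P = 48,458.2618 / 7,430.4176 = 6.52161 years.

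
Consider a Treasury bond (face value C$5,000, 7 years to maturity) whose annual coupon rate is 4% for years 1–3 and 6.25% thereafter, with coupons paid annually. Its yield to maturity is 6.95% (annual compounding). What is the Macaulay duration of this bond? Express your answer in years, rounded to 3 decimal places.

6.109 years

Periodic yield y = 0.0695. Discount each cash flow and weight by its year:
  t   CF        PV=CF/(1+0.0695)^t    t·PV
  1       200.00       187.0033       187.0033
  2       200.00       174.8511       349.7022
  3       200.00       163.4887       490.4660
  4       312.50       238.8509       955.4036
  5       312.50       223.3295     1,116.6475
  6       312.50       208.8167     1,252.9004
  7     5,312.50     3,319.2000    23,234.3999
  Σ                  4,515.5402    27,586.5228
Price P = Σ PV = 4,515.5402.
Macaulay duration = Σ(t·PV) / P = 27,586.5228 / 4,515.5402 = 6.10924 years.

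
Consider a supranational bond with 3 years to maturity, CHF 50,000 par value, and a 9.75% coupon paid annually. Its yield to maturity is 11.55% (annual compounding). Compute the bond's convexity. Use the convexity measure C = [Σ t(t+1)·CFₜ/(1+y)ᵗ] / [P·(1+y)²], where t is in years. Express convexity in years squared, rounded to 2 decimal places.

8.51

With y = 0.1155:
  t   CF        PV=CF/(1+0.1155)^t    t·PV        t(t+1)·PV
  1     4,875.00     4,370.2376     4,370.2376       8,740.4751
  2     4,875.00     3,917.7387     7,835.4775      23,506.4324
  3    54,875.00    39,533.5495   118,600.6486     474,402.5944
  Σ                 47,821.5258   130,806.3636     506,649.5020
P = 47,821.5258.
Convexity = Σ t(t+1)·PV / [P·(1+y)²] = 506,649.5020 / (47,821.5258 × 1.244340) = 8.51422.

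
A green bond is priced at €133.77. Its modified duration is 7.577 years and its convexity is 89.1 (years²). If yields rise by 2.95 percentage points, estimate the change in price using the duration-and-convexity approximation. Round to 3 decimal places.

-€24.714

Duration effect: -D_mod·Δy = -7.577 × (+0.0295) = -0.2235215
Convexity effect: ½·C·(Δy)² = 0.5 × 89.1 × (0.0295)² = +0.0387696375
ΔP/P ≈ -0.2235215 + 0.0387696375 = -0.1847518625
ΔP ≈ 133.77 × (-0.1847518625) = -24.714256646625.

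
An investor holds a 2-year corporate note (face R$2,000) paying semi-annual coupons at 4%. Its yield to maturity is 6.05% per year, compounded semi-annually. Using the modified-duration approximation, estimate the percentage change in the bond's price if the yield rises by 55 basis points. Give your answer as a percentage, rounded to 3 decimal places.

-1.036%

Periodic yield y = 0.03025. Modified duration first:
  t   CF        PV=CF/(1+0.03025)^t    t·PV
  1        40.00        38.8255        38.8255
  2        40.00        37.6855        75.3711
  3        40.00        36.5790       109.7371
  4     2,040.00     1,810.7549     7,243.0197
  Σ                  1,923.8450     7,466.9534
P = 1,923.8450; D_Mac = 3.88127 half-year periods = 1.94063 yrs; D_mod = 1.94063/(1+0.03025) = 1.88365 yrs.
ΔP/P ≈ -D_mod · Δy = -1.88365 × (+0.0055) = -0.010360 = -1.0360%.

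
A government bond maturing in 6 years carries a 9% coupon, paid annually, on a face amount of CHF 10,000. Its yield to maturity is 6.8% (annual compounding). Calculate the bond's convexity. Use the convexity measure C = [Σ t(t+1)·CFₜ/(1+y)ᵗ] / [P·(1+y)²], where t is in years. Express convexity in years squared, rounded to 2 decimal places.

28.32

With y = 0.068:
  t   CF        PV=CF/(1+0.068)^t    t·PV        t(t+1)·PV
  1       900.00       842.6966       842.6966       1,685.3933
  2       900.00       789.0418     1,578.0836       4,734.2507
  3       900.00       738.8032     2,216.4095       8,865.6381
  4       900.00       691.7633     2,767.0531      13,835.2654
  5       900.00       647.7184     3,238.5921      19,431.5525
  6    10,900.00     7,345.1215    44,070.7288     308,495.1014
  Σ                 11,055.1447    54,713.5636     357,047.2013
P = 11,055.1447.
Convexity = Σ t(t+1)·PV / [P·(1+y)²] = 357,047.2013 / (11,055.1447 × 1.140624) = 28.31514.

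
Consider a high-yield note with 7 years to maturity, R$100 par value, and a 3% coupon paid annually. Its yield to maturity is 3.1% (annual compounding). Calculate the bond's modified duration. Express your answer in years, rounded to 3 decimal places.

6.222 years

Periodic yield y = 0.031. First find Macaulay duration:
  t   CF        PV=CF/(1+0.031)^t    t·PV
  1         3.00         2.9098         2.9098
  2         3.00         2.8223         5.6446
  3         3.00         2.7374         8.2123
  4         3.00         2.6551        10.6205
  5         3.00         2.5753        12.8765
  6         3.00         2.4979        14.9872
  7       103.00        83.1815       582.2703
  Σ                     99.3793       637.5212
P = 99.3793; Macaulay duration = 637.5212 / 99.3793 = 6.41503 years.
Modified duration = D_Mac / (1 + y) = 6.41503 / 1.031 = 6.22214 years.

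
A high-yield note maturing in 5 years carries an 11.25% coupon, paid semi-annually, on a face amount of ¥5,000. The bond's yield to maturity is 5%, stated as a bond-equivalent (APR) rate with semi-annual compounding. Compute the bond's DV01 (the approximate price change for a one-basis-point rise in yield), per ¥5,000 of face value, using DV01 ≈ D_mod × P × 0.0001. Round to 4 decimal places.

¥2.5413

Periodic yield y = 0.025.
  t   CF        PV=CF/(1+0.025)^t    t·PV
  1       281.25       274.3902       274.3902
  2       281.25       267.6978       535.3956
  3       281.25       261.1686       783.5058
  4       281.25       254.7986     1,019.1945
  5       281.25       248.5840     1,242.9201
  6       281.25       242.5210     1,455.1260
  7       281.25       236.6058     1,656.2409
  8       281.25       230.8350     1,846.6798
  9       281.25       225.2049     2,026.8437
  10    5,281.25     4,125.7041    41,257.0406
  Σ                  6,367.5100    52,097.3371
P = 6,367.5100; D_Mac = 8.18174 half-year periods = 4.09087 yrs; D_mod = 3.99109 yrs.
DV01 ≈ 3.99109 × 6,367.5100 × 0.0001 = 2.541334.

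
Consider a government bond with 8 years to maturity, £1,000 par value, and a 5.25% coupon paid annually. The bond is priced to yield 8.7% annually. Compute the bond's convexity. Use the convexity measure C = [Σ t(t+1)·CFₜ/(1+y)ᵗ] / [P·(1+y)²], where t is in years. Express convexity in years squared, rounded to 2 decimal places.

46.67

With y = 0.087:
  t   CF        PV=CF/(1+0.087)^t    t·PV        t(t+1)·PV
  1        52.50        48.2981        48.2981          96.5961
  2        52.50        44.4324        88.8649         266.5947
  3        52.50        40.8762       122.6286         490.5146
  4        52.50        37.6046       150.4185         752.0923
  5        52.50        34.5949       172.9743       1,037.8458
  6        52.50        31.8260       190.9560       1,336.6919
  7        52.50        29.2787       204.9512       1,639.6099
  8     1,052.50       539.9900     4,319.9203      38,879.2831
  Σ                    806.9010     5,299.0119      44,499.2284
P = 806.9010.
Convexity = Σ t(t+1)·PV / [P·(1+y)²] = 44,499.2284 / (806.9010 × 1.181569) = 46.67380.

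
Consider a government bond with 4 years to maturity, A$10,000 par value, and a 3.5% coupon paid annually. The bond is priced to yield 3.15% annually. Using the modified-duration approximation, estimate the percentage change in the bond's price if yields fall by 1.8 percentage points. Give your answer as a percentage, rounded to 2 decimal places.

Periodic yield y = 0.0315. Modified duration first:
  t   CF        PV=CF/(1+0.0315)^t    t·PV
  1       350.00       339.3117       339.3117
  2       350.00       328.9498       657.8995
  3       350.00       318.9043       956.7128
  4    10,350.00     9,142.4674    36,569.8696
  Σ                 10,129.6331    38,523.7937
P = 10,129.6331; D_Mac = 3.80308 yrs; D_mod = 3.80308/(1+0.0315) = 3.68694 yrs.
ΔP/P ≈ -D_mod · Δy = -3.68694 × (-0.018) = +0.066365 = +6.6365%.

+6.64%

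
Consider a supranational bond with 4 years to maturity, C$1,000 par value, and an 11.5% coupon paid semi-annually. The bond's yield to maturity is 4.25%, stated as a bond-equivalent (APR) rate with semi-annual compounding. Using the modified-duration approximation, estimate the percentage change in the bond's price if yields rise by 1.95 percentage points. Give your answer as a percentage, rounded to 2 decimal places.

Periodic yield y = 0.02125. Modified duration first:
  t   CF        PV=CF/(1+0.02125)^t    t·PV
  1        57.50        56.3035        56.3035
  2        57.50        55.1320       110.2640
  3        57.50        53.9848       161.9545
  4        57.50        52.8615       211.4460
  5        57.50        51.7616       258.8079
  6        57.50        50.6845       304.1072
  7        57.50        49.6299       347.4093
  8     1,057.50       893.7660     7,150.1278
  Σ                  1,264.1239     8,600.4202
P = 1,264.1239; D_Mac = 6.80346 half-year periods = 3.40173 yrs; D_mod = 3.40173/(1+0.02125) = 3.33095 yrs.
ΔP/P ≈ -D_mod · Δy = -3.33095 × (+0.0195) = -0.064954 = -6.4954%.

-6.50%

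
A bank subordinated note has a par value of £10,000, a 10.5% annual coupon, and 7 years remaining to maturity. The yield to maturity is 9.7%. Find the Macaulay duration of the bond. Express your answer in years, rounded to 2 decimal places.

Periodic yield y = 0.097. Discount each cash flow and weight by its year:
  t   CF        PV=CF/(1+0.097)^t    t·PV
  1     1,050.00       957.1559       957.1559
  2     1,050.00       872.5213     1,745.0426
  3     1,050.00       795.3704     2,386.1112
  4     1,050.00       725.0414     2,900.1655
  5     1,050.00       660.9311     3,304.6553
  6     1,050.00       602.4896     3,614.9374
  7    11,050.00     5,779.8409    40,458.8864
  Σ                 10,393.3505    55,366.9543
Price P = Σ PV = 10,393.3505.
Macaulay duration = Σ(t·PV) / P = 55,366.9543 / 10,393.3505 = 5.32715 years.

5.33 years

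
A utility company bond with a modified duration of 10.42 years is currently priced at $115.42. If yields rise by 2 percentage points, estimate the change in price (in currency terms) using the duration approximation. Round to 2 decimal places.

Duration approximation: ΔP/P ≈ -D_mod · Δy = -10.42 × (+0.02) = -0.208400.
ΔP ≈ 115.42 × (-0.208400) = -24.053528.

-$24.05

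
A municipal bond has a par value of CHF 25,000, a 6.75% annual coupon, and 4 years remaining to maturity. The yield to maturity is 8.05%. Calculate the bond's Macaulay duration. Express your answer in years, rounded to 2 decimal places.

3.63 years

Periodic yield y = 0.0805. Discount each cash flow and weight by its year:
  t   CF        PV=CF/(1+0.0805)^t    t·PV
  1     1,687.50     1,561.7770     1,561.7770
  2     1,687.50     1,445.4206     2,890.8412
  3     1,687.50     1,337.7331     4,013.1993
  4    26,687.50    19,579.8251    78,319.3003
  Σ                 23,924.7557    86,785.1177
Price P = Σ PV = 23,924.7557.
Macaulay duration = Σ(t·PV) / P = 86,785.1177 / 23,924.7557 = 3.62742 years.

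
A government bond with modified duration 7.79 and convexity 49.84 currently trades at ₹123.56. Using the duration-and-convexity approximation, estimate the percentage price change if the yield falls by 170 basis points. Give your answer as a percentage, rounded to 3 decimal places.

+13.963%

Duration effect: -D_mod·Δy = -7.79 × (-0.017) = +0.132430
Convexity effect: ½·C·(Δy)² = 0.5 × 49.84 × (-0.017)² = +0.00720188
ΔP/P ≈ +0.132430 + 0.00720188 = +0.13963188
= +13.963188%.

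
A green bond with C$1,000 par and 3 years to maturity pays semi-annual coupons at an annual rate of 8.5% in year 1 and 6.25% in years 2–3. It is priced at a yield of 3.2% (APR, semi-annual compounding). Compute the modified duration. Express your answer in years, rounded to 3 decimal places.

2.708 years

Periodic yield y = 0.016. First find Macaulay duration:
  t   CF        PV=CF/(1+0.016)^t    t·PV
  1        42.50        41.8307        41.8307
  2        42.50        41.1720        82.3439
  3        31.25        29.7968        89.3903
  4        31.25        29.3275       117.3100
  5        31.25        28.8657       144.3283
  6     1,031.25       937.5657     5,625.3942
  Σ                  1,108.5583     6,100.5975
P = 1,108.5583; Macaulay duration = 6,100.5975 / 1,108.5583 = 5.50318 half-year periods = 2.75159 years.
Modified duration = D_Mac / (1 + y) = 2.75159 / 1.016 = 2.70826 years.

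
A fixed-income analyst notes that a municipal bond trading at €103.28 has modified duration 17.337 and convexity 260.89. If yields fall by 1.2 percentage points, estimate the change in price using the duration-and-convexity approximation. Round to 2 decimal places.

Duration effect: -D_mod·Δy = -17.337 × (-0.012) = +0.208044
Convexity effect: ½·C·(Δy)² = 0.5 × 260.89 × (-0.012)² = +0.01878408
ΔP/P ≈ +0.208044 + 0.01878408 = +0.22682808
ΔP ≈ 103.28 × (+0.22682808) = +23.4268041024.

+€23.43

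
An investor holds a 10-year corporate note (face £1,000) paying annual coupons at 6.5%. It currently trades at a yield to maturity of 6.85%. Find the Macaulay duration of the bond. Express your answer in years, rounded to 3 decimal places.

Periodic yield y = 0.0685. Discount each cash flow and weight by its year:
  t   CF        PV=CF/(1+0.0685)^t    t·PV
  1        65.00        60.8329        60.8329
  2        65.00        56.9330       113.8661
  3        65.00        53.2831       159.8494
  4        65.00        49.8672       199.4689
  5        65.00        46.6703       233.3516
  6        65.00        43.6783       262.0701
  7        65.00        40.8782       286.1473
  8        65.00        38.2575       306.0604
  9        65.00        35.8049       322.2442
  10    1,065.00       549.0405     5,490.4045
  Σ                    975.2461     7,434.2954
Price P = Σ PV = 975.2461.
Macaulay duration = Σ(t·PV) / P = 7,434.2954 / 975.2461 = 7.62299 years.

7.623 years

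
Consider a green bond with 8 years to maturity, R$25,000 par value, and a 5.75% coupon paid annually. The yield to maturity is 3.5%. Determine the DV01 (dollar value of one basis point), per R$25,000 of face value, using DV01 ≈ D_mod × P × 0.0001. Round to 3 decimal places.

Periodic yield y = 0.035.
  t   CF        PV=CF/(1+0.035)^t    t·PV
  1     1,437.50     1,388.8889     1,388.8889
  2     1,437.50     1,341.9216     2,683.8433
  3     1,437.50     1,296.5426     3,889.6279
  4     1,437.50     1,252.6982     5,010.7928
  5     1,437.50     1,210.3364     6,051.6821
  6     1,437.50     1,169.4072     7,016.4431
  7     1,437.50     1,129.8620     7,909.0340
  8    26,437.50    20,076.9430   160,615.5441
  Σ                 28,866.6000   194,565.8563
P = 28,866.6000; D_Mac = 6.74017 yrs; D_mod = 6.51224 yrs.
DV01 ≈ 6.51224 × 28,866.6000 × 0.0001 = 18.798633.

R$18.799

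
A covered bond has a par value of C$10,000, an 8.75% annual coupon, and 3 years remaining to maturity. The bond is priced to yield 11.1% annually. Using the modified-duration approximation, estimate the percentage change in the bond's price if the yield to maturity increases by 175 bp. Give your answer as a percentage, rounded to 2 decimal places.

-4.34%

Periodic yield y = 0.111. Modified duration first:
  t   CF        PV=CF/(1+0.111)^t    t·PV
  1       875.00       787.5788       787.5788
  2       875.00       708.8918     1,417.7835
  3    10,875.00     7,930.2538    23,790.7615
  Σ                  9,426.7244    25,996.1238
P = 9,426.7244; D_Mac = 2.75770 yrs; D_mod = 2.75770/(1+0.111) = 2.48218 yrs.
ΔP/P ≈ -D_mod · Δy = -2.48218 × (+0.0175) = -0.043438 = -4.3438%.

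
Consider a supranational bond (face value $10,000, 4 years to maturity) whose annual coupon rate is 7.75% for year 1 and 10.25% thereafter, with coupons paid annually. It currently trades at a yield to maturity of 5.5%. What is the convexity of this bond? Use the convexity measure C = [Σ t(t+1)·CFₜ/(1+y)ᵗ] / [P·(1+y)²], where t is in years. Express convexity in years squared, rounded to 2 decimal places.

With y = 0.055:
  t   CF        PV=CF/(1+0.055)^t    t·PV        t(t+1)·PV
  1       775.00       734.5972       734.5972       1,469.1943
  2     1,025.00       920.9137     1,841.8275       5,525.4824
  3     1,025.00       872.9040     2,618.7120      10,474.8481
  4    11,025.00     8,899.5646    35,598.2584     177,991.2919
  Σ                 11,427.9795    40,793.3950     195,460.8166
P = 11,427.9795.
Convexity = Σ t(t+1)·PV / [P·(1+y)²] = 195,460.8166 / (11,427.9795 × 1.113025) = 15.36687.

15.37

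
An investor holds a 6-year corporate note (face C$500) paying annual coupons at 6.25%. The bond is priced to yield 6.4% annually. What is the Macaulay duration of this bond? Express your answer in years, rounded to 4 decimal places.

Periodic yield y = 0.064. Discount each cash flow and weight by its year:
  t   CF        PV=CF/(1+0.064)^t    t·PV
  1        31.25        29.3703        29.3703
  2        31.25        27.6037        55.2073
  3        31.25        25.9433        77.8299
  4        31.25        24.3828        97.5312
  5        31.25        22.9162       114.5808
  6       531.25       366.1417     2,196.8501
  Σ                    496.3579     2,571.3696
Price P = Σ PV = 496.3579.
Macaulay duration = Σ(t·PV) / P = 2,571.3696 / 496.3579 = 5.18047 years.

5.1805 years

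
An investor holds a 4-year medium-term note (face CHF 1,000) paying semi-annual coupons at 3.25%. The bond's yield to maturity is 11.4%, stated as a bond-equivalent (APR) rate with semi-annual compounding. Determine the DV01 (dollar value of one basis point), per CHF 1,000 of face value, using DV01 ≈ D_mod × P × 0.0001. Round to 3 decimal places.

Periodic yield y = 0.057.
  t   CF        PV=CF/(1+0.057)^t    t·PV
  1        16.25        15.3737        15.3737
  2        16.25        14.5447        29.0893
  3        16.25        13.7603        41.2809
  4        16.25        13.0183        52.0731
  5        16.25        12.3162        61.5812
  6        16.25        11.6521        69.9125
  7        16.25        11.0237        77.1661
  8     1,016.25       652.2298     5,217.8387
  Σ                    743.9188     5,564.3155
P = 743.9188; D_Mac = 7.47973 half-year periods = 3.73987 yrs; D_mod = 3.53819 yrs.
DV01 ≈ 3.53819 × 743.9188 × 0.0001 = 0.263213.

CHF 0.263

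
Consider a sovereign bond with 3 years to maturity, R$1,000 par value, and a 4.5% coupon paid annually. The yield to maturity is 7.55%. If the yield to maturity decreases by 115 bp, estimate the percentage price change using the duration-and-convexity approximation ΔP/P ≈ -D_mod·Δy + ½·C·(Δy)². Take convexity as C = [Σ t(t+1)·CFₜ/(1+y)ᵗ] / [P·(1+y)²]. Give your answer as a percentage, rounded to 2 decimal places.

+3.13%

With y = 0.0755:
  t   CF        PV=CF/(1+0.0755)^t    t·PV        t(t+1)·PV
  1        45.00        41.8410        41.8410          83.6820
  2        45.00        38.9038        77.8075         233.4226
  3     1,045.00       840.0111     2,520.0334      10,080.1337
  Σ                    920.7559     2,639.6820      10,397.2383
P = 920.7559; D_Mac = 2.86686 yrs; D_mod = 2.66561 yrs; C = 9.76231.
Duration effect: -2.66561 × (-0.0115) = +0.030655
Convexity effect: 0.5 × 9.76231 × (-0.0115)² = +0.0006455
ΔP/P ≈ +0.030655 + 0.0006455 = +0.031300 = +3.1300%.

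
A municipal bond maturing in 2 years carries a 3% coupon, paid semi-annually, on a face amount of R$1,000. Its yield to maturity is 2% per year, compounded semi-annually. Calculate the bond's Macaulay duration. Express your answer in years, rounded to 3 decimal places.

Periodic yield y = 0.01. Discount each cash flow and weight by its period:
  t   CF        PV=CF/(1+0.01)^t    t·PV
  1        15.00        14.8515        14.8515
  2        15.00        14.7044        29.4089
  3        15.00        14.5589        43.6766
  4     1,015.00       975.3950     3,901.5802
  Σ                  1,019.5098     3,989.5171
Price P = Σ PV = 1,019.5098.
Macaulay duration = Σ(t·PV) / P = 3,989.5171 / 1,019.5098 = 3.91317 half-year periods.
In years: 3.91317 / 2 = 1.95659 years.

1.957 years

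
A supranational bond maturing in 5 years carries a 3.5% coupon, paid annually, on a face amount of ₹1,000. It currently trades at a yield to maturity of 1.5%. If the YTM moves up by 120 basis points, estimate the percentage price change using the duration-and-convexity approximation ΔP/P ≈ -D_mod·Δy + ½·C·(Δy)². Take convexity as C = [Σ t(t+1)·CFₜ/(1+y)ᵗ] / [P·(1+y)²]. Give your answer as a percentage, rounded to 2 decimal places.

With y = 0.015:
  t   CF        PV=CF/(1+0.015)^t    t·PV        t(t+1)·PV
  1        35.00        34.4828        34.4828          68.9655
  2        35.00        33.9732        67.9463         203.8390
  3        35.00        33.4711       100.4133         401.6531
  4        35.00        32.9764       131.9058         659.5290
  5     1,035.00       960.7494     4,803.7472      28,822.4831
  Σ                  1,095.6529     5,138.4953      30,156.4697
P = 1,095.6529; D_Mac = 4.68989 yrs; D_mod = 4.62058 yrs; C = 26.71625.
Duration effect: -4.62058 × (+0.012) = -0.055447
Convexity effect: 0.5 × 26.71625 × (0.012)² = +0.0019236
ΔP/P ≈ -0.055447 + 0.0019236 = -0.053523 = -5.3523%.

-5.35%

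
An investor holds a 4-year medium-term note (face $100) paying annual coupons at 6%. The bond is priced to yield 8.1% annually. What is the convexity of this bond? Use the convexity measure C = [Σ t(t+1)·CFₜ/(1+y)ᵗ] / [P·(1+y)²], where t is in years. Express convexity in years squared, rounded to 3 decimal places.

With y = 0.081:
  t   CF        PV=CF/(1+0.081)^t    t·PV        t(t+1)·PV
  1         6.00         5.5504         5.5504          11.1008
  2         6.00         5.1345        10.2690          30.8071
  3         6.00         4.7498        14.2494          56.9974
  4       106.00        77.6253       310.5011       1,552.5053
  Σ                     93.0600       340.5699       1,651.4107
P = 93.0600.
Convexity = Σ t(t+1)·PV / [P·(1+y)²] = 1,651.4107 / (93.0600 × 1.168561) = 15.18591.

15.186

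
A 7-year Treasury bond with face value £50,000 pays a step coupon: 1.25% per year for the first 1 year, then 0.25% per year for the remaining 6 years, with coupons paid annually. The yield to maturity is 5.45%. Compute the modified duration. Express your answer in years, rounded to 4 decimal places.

6.5018 years

Periodic yield y = 0.0545. First find Macaulay duration:
  t   CF        PV=CF/(1+0.0545)^t    t·PV
  1       625.00       592.6980       592.6980
  2       125.00       112.4131       224.8262
  3       125.00       106.6032       319.8096
  4       125.00       101.0936       404.3744
  5       125.00        95.8688       479.3438
  6       125.00        90.9139       545.4837
  7    50,125.00    34,572.3019   242,006.1135
  Σ                 35,671.8925   244,572.6491
P = 35,671.8925; Macaulay duration = 244,572.6491 / 35,671.8925 = 6.85617 years.
Modified duration = D_Mac / (1 + y) = 6.85617 / 1.0545 = 6.50182 years.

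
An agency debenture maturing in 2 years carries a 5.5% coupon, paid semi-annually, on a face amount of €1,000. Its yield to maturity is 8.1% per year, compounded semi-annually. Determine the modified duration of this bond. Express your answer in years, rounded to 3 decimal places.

1.844 years

Periodic yield y = 0.0405. First find Macaulay duration:
  t   CF        PV=CF/(1+0.0405)^t    t·PV
  1        27.50        26.4296        26.4296
  2        27.50        25.4009        50.8017
  3        27.50        24.4122        73.2365
  4     1,027.50       876.6243     3,506.4971
  Σ                    952.8669     3,656.9649
P = 952.8669; Macaulay duration = 3,656.9649 / 952.8669 = 3.83785 half-year periods = 1.91893 years.
Modified duration = D_Mac / (1 + y) = 1.91893 / 1.0405 = 1.84424 years.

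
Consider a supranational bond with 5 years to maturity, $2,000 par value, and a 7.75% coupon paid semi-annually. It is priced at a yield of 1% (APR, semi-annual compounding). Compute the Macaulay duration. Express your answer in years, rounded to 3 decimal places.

4.356 years

Periodic yield y = 0.005. Discount each cash flow and weight by its period:
  t   CF        PV=CF/(1+0.005)^t    t·PV
  1        77.50        77.1144        77.1144
  2        77.50        76.7308       153.4615
  3        77.50        76.3490       229.0471
  4        77.50        75.9692       303.8767
  5        77.50        75.5912       377.9561
  6        77.50        75.2152       451.2909
  7        77.50        74.8409       523.8866
  8        77.50        74.4686       595.7488
  9        77.50        74.0981       666.8830
  10    2,077.50     1,976.4253    19,764.2535
  Σ                  2,656.8028    23,143.5188
Price P = Σ PV = 2,656.8028.
Macaulay duration = Σ(t·PV) / P = 23,143.5188 / 2,656.8028 = 8.71104 half-year periods.
In years: 8.71104 / 2 = 4.35552 years.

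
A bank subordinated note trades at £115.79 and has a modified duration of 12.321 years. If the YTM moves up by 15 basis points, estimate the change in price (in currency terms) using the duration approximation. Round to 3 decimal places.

Duration approximation: ΔP/P ≈ -D_mod · Δy = -12.321 × (+0.0015) = -0.0184815.
ΔP ≈ 115.79 × (-0.0184815) = -2.139972885.

-£2.140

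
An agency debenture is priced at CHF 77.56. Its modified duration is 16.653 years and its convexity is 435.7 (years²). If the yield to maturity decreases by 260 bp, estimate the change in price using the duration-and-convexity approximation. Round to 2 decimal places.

+CHF 45.00

Duration effect: -D_mod·Δy = -16.653 × (-0.026) = +0.432978
Convexity effect: ½·C·(Δy)² = 0.5 × 435.7 × (-0.026)² = +0.1472666
ΔP/P ≈ +0.432978 + 0.1472666 = +0.5802446
ΔP ≈ 77.56 × (+0.5802446) = +45.003771176.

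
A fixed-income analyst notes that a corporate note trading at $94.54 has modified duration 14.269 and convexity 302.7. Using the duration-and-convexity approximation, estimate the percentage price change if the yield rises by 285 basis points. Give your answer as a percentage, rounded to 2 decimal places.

-28.37%

Duration effect: -D_mod·Δy = -14.269 × (+0.0285) = -0.4066665
Convexity effect: ½·C·(Δy)² = 0.5 × 302.7 × (0.0285)² = +0.1229340375
ΔP/P ≈ -0.4066665 + 0.1229340375 = -0.2837324625
= -28.37324625%.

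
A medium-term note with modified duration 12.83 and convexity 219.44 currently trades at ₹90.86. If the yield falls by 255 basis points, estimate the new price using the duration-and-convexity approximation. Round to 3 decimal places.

Duration effect: -D_mod·Δy = -12.83 × (-0.0255) = +0.327165
Convexity effect: ½·C·(Δy)² = 0.5 × 219.44 × (-0.0255)² = +0.07134543
ΔP/P ≈ +0.327165 + 0.07134543 = +0.39851043
New price ≈ 90.86 × (1 + 0.39851043) = 127.0686576698.

₹127.069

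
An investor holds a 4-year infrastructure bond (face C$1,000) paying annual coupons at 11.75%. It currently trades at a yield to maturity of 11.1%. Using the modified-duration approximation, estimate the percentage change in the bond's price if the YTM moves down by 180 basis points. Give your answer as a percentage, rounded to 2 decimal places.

+5.54%

Periodic yield y = 0.111. Modified duration first:
  t   CF        PV=CF/(1+0.111)^t    t·PV
  1       117.50       105.7606       105.7606
  2       117.50        95.1940       190.3881
  3       117.50        85.6832       257.0496
  4     1,117.50       733.4851     2,933.9404
  Σ                  1,020.1229     3,487.1387
P = 1,020.1229; D_Mac = 3.41835 yrs; D_mod = 3.41835/(1+0.111) = 3.07682 yrs.
ΔP/P ≈ -D_mod · Δy = -3.07682 × (-0.018) = +0.055383 = +5.5383%.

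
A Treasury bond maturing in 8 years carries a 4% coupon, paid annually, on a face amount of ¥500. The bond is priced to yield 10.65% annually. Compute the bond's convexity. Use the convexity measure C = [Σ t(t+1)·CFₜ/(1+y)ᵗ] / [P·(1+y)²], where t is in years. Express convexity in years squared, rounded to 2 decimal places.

With y = 0.1065:
  t   CF        PV=CF/(1+0.1065)^t    t·PV        t(t+1)·PV
  1        20.00        18.0750        18.0750          36.1500
  2        20.00        16.3353        32.6706          98.0118
  3        20.00        14.7630        44.2891         177.1565
  4        20.00        13.3421        53.3684         266.8421
  5        20.00        12.0579        60.2897         361.7380
  6        20.00        10.8974        65.3842         457.6893
  7        20.00         9.8485        68.9395         551.5160
  8       520.00       231.4153     1,851.3221      16,661.8989
  Σ                    326.7345     2,194.3386      18,611.0025
P = 326.7345.
Convexity = Σ t(t+1)·PV / [P·(1+y)²] = 18,611.0025 / (326.7345 × 1.224342) = 46.52345.

46.52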